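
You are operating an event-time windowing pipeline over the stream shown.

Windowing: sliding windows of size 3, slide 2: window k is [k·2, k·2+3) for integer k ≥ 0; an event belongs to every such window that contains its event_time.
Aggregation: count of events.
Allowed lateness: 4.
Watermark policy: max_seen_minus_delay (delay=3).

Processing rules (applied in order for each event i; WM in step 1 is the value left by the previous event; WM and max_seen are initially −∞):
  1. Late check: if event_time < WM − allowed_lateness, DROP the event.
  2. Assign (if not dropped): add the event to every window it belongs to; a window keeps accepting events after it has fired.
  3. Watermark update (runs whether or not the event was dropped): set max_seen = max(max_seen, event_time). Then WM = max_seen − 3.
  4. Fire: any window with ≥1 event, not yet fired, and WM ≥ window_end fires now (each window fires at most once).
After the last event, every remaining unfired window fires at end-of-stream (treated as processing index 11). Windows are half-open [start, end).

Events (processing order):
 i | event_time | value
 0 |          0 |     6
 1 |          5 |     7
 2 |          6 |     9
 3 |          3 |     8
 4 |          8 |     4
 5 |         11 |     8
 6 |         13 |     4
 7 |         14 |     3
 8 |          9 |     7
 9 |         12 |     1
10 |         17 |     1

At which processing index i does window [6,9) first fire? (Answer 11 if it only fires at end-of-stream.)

i=0 t=0 v=6: → [0,3); WM=-3
i=1 t=5 v=7: → [4,7); WM=2
i=2 t=6 v=9: → [6,9),[4,7); WM=3; [0,3) fires=1
i=3 t=3 v=8: → [2,5); WM=3
i=4 t=8 v=4: → [8,11),[6,9); WM=5; [2,5) fires=1
i=5 t=11 v=8: → [10,13); WM=8; [4,7) fires=2
i=6 t=13 v=4: → [12,15); WM=10; [6,9) fires=2
i=7 t=14 v=3: → [14,17),[12,15); WM=11; [8,11) fires=1
i=8 t=9 v=7: → [8,11); WM=11
i=9 t=12 v=1: → [12,15),[10,13); WM=11
i=10 t=17 v=1: → [16,19); WM=14; [10,13) fires=2

6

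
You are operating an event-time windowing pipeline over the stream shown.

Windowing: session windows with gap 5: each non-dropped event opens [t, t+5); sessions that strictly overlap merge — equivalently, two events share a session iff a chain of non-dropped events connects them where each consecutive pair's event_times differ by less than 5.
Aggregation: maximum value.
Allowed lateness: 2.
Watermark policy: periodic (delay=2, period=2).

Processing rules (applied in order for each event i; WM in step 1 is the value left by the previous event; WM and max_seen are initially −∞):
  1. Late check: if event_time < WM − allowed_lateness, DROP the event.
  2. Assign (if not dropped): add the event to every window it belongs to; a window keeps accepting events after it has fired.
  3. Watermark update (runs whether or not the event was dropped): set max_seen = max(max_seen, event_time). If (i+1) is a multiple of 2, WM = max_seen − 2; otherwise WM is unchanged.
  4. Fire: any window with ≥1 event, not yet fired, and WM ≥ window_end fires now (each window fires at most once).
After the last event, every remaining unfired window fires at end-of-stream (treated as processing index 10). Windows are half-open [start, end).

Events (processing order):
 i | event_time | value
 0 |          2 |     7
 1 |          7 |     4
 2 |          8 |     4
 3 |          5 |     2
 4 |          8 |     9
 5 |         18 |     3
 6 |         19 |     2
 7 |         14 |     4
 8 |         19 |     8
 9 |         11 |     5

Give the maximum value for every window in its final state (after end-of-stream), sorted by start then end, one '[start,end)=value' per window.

[2,13)=9 [14,24)=8

i=0 t=2 v=7: → [2,7); WM=−∞
i=1 t=7 v=4: → [7,12); WM=5
i=2 t=8 v=4: → [7,13); WM=5
i=3 t=5 v=2: → [2,13); WM=6
i=4 t=8 v=9: → [2,13); WM=6
i=5 t=18 v=3: → [18,23); WM=16
i=6 t=19 v=2: → [18,24); WM=16
i=7 t=14 v=4: → [14,24); WM=17
i=8 t=19 v=8: → [14,24); WM=17
i=9 t=11 v=5: DROP (t<17-2); WM=17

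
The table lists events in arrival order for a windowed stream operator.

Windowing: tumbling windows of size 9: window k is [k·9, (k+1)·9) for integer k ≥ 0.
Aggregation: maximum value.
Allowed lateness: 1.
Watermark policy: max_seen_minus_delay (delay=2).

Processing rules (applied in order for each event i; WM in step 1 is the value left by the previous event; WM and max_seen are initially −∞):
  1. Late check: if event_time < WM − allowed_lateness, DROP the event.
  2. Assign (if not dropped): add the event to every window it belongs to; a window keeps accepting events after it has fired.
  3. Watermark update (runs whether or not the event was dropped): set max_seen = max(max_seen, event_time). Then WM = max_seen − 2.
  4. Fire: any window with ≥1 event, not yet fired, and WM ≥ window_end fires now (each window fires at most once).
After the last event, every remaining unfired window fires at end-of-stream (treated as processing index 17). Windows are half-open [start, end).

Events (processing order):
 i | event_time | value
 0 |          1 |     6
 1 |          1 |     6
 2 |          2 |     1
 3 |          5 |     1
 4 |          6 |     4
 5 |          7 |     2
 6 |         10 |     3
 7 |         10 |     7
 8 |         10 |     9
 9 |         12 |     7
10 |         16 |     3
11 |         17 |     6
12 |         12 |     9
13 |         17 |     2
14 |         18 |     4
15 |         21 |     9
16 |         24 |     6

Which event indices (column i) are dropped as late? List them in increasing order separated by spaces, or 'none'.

i=0 t=1 v=6: → [0,9); WM=-1
i=1 t=1 v=6: → [0,9); WM=-1
i=2 t=2 v=1: → [0,9); WM=0
i=3 t=5 v=1: → [0,9); WM=3
i=4 t=6 v=4: → [0,9); WM=4
i=5 t=7 v=2: → [0,9); WM=5
i=6 t=10 v=3: → [9,18); WM=8
i=7 t=10 v=7: → [9,18); WM=8
i=8 t=10 v=9: → [9,18); WM=8
i=9 t=12 v=7: → [9,18); WM=10; [0,9) fires=6
i=10 t=16 v=3: → [9,18); WM=14
i=11 t=17 v=6: → [9,18); WM=15
i=12 t=12 v=9: DROP (t<15-1); WM=15
i=13 t=17 v=2: → [9,18); WM=15
i=14 t=18 v=4: → [18,27); WM=16
i=15 t=21 v=9: → [18,27); WM=19; [9,18) fires=9
i=16 t=24 v=6: → [18,27); WM=22

12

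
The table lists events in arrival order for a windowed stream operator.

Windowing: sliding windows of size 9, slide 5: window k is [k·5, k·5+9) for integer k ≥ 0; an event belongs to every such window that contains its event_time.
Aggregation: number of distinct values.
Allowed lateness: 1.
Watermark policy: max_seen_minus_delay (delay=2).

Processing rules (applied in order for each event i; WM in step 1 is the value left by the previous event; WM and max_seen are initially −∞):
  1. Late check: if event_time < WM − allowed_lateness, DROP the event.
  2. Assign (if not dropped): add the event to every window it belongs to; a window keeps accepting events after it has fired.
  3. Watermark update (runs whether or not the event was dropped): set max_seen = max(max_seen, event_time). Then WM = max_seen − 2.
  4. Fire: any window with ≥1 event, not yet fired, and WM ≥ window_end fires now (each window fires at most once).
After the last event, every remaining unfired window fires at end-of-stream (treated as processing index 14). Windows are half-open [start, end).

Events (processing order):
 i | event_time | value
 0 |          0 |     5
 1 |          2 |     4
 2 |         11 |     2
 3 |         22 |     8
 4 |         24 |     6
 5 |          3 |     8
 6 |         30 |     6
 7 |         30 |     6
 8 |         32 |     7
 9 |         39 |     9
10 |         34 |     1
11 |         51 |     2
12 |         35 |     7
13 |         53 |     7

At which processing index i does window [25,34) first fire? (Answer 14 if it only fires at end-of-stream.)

9

i=0 t=0 v=5: → [0,9); WM=-2
i=1 t=2 v=4: → [0,9); WM=0
i=2 t=11 v=2: → [10,19),[5,14); WM=9; [0,9) fires=2
i=3 t=22 v=8: → [20,29),[15,24); WM=20; [5,14) fires=1 [10,19) fires=1
i=4 t=24 v=6: → [20,29); WM=22
i=5 t=3 v=8: DROP (t<22-1); WM=22
i=6 t=30 v=6: → [30,39),[25,34); WM=28; [15,24) fires=1
i=7 t=30 v=6: → [30,39),[25,34); WM=28
i=8 t=32 v=7: → [30,39),[25,34); WM=30; [20,29) fires=2
i=9 t=39 v=9: → [35,44); WM=37; [25,34) fires=2
i=10 t=34 v=1: DROP (t<37-1); WM=37
i=11 t=51 v=2: → [50,59),[45,54); WM=49; [30,39) fires=2 [35,44) fires=1
i=12 t=35 v=7: DROP (t<49-1); WM=49
i=13 t=53 v=7: → [50,59),[45,54); WM=51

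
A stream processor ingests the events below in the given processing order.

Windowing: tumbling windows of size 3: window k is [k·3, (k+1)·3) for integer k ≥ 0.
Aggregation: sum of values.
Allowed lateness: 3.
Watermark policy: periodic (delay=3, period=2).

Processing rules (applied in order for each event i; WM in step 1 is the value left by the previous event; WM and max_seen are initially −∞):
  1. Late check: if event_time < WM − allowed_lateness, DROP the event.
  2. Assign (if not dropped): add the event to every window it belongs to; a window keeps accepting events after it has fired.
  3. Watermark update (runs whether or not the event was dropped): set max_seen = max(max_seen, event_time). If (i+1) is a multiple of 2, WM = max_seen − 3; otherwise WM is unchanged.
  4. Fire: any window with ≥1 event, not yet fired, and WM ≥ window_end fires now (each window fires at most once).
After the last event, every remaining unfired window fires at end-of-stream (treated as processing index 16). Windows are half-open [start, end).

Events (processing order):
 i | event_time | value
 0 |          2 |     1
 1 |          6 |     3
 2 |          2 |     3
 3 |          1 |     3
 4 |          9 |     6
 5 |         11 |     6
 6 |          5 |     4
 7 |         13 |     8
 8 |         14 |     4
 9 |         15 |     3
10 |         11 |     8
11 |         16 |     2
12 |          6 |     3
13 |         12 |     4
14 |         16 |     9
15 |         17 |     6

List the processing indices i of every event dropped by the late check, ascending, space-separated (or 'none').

i=0 t=2 v=1: → [0,3); WM=−∞
i=1 t=6 v=3: → [6,9); WM=3; [0,3) fires=1
i=2 t=2 v=3: → [0,3); WM=3
i=3 t=1 v=3: → [0,3); WM=3
i=4 t=9 v=6: → [9,12); WM=3
i=5 t=11 v=6: → [9,12); WM=8
i=6 t=5 v=4: → [3,6); WM=8; [3,6) fires=4
i=7 t=13 v=8: → [12,15); WM=10; [6,9) fires=3
i=8 t=14 v=4: → [12,15); WM=10
i=9 t=15 v=3: → [15,18); WM=12; [9,12) fires=12
i=10 t=11 v=8: → [9,12); WM=12
i=11 t=16 v=2: → [15,18); WM=13
i=12 t=6 v=3: DROP (t<13-3); WM=13
i=13 t=12 v=4: → [12,15); WM=13
i=14 t=16 v=9: → [15,18); WM=13
i=15 t=17 v=6: → [15,18); WM=14

12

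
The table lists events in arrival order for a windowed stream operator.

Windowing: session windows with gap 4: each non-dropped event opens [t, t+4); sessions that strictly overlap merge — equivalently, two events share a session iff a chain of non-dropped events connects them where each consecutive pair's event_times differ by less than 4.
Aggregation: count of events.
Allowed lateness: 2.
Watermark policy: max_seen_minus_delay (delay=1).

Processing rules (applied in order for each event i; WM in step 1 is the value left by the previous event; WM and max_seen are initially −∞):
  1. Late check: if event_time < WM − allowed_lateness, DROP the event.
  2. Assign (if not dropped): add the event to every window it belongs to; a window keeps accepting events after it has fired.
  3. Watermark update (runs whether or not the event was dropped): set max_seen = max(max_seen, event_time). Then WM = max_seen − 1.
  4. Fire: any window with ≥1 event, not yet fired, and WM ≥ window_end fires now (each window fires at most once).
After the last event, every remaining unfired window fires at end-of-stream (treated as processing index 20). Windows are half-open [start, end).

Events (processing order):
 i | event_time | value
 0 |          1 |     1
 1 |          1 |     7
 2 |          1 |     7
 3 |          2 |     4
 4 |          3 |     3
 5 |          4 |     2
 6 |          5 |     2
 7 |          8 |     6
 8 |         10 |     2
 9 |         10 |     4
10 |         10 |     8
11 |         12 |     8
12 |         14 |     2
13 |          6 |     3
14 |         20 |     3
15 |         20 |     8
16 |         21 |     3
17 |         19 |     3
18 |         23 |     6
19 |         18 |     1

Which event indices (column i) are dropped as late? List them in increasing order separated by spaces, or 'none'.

i=0 t=1 v=1: → [1,5); WM=0
i=1 t=1 v=7: → [1,5); WM=0
i=2 t=1 v=7: → [1,5); WM=0
i=3 t=2 v=4: → [1,6); WM=1
i=4 t=3 v=3: → [1,7); WM=2
i=5 t=4 v=2: → [1,8); WM=3
i=6 t=5 v=2: → [1,9); WM=4
i=7 t=8 v=6: → [1,12); WM=7
i=8 t=10 v=2: → [1,14); WM=9
i=9 t=10 v=4: → [1,14); WM=9
i=10 t=10 v=8: → [1,14); WM=9
i=11 t=12 v=8: → [1,16); WM=11
i=12 t=14 v=2: → [1,18); WM=13
i=13 t=6 v=3: DROP (t<13-2); WM=13
i=14 t=20 v=3: → [20,24); WM=19
i=15 t=20 v=8: → [20,24); WM=19
i=16 t=21 v=3: → [20,25); WM=20
i=17 t=19 v=3: → [19,25); WM=20
i=18 t=23 v=6: → [19,27); WM=22
i=19 t=18 v=1: DROP (t<22-2); WM=22

13 19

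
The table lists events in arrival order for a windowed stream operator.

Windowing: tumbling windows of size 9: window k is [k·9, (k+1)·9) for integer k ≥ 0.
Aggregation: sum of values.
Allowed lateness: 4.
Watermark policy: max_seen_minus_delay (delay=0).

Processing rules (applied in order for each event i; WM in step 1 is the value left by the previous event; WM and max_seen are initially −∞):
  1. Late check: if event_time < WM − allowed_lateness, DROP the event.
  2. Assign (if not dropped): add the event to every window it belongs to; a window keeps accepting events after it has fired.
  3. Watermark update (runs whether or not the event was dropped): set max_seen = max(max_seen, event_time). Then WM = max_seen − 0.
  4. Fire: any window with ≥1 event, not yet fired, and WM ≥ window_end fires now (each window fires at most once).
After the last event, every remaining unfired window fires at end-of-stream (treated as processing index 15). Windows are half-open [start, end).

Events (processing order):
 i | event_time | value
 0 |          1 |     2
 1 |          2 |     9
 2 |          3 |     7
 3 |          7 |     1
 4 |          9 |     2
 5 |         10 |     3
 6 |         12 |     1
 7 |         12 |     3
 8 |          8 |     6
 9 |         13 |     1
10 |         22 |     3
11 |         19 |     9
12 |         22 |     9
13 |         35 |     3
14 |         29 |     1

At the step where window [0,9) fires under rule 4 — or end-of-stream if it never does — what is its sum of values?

19

i=0 t=1 v=2: → [0,9); WM=1
i=1 t=2 v=9: → [0,9); WM=2
i=2 t=3 v=7: → [0,9); WM=3
i=3 t=7 v=1: → [0,9); WM=7
i=4 t=9 v=2: → [9,18); WM=9; [0,9) fires=19
i=5 t=10 v=3: → [9,18); WM=10
i=6 t=12 v=1: → [9,18); WM=12
i=7 t=12 v=3: → [9,18); WM=12
i=8 t=8 v=6: → [0,9); WM=12
i=9 t=13 v=1: → [9,18); WM=13
i=10 t=22 v=3: → [18,27); WM=22; [9,18) fires=10
i=11 t=19 v=9: → [18,27); WM=22
i=12 t=22 v=9: → [18,27); WM=22
i=13 t=35 v=3: → [27,36); WM=35; [18,27) fires=21
i=14 t=29 v=1: DROP (t<35-4); WM=35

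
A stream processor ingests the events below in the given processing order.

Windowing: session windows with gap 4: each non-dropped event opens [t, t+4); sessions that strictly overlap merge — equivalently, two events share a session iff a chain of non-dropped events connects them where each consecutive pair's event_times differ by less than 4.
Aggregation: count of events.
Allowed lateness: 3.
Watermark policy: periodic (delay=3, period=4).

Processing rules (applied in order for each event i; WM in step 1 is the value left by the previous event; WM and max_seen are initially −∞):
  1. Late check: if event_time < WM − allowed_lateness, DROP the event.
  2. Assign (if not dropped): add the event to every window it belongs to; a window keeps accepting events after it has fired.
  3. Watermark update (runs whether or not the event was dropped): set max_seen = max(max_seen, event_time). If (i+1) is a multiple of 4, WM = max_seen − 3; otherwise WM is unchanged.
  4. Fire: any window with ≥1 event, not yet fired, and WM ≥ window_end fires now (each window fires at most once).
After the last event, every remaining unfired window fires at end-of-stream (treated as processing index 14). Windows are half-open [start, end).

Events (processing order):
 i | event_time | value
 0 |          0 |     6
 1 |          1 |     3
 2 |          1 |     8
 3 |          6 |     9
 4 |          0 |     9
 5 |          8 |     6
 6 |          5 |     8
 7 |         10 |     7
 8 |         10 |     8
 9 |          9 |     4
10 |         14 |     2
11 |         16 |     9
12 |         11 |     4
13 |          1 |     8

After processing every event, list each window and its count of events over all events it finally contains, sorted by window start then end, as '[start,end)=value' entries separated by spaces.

[0,5)=4 [5,20)=9

i=0 t=0 v=6: → [0,4); WM=−∞
i=1 t=1 v=3: → [0,5); WM=−∞
i=2 t=1 v=8: → [0,5); WM=−∞
i=3 t=6 v=9: → [6,10); WM=3
i=4 t=0 v=9: → [0,5); WM=3
i=5 t=8 v=6: → [6,12); WM=3
i=6 t=5 v=8: → [5,12); WM=3
i=7 t=10 v=7: → [5,14); WM=7
i=8 t=10 v=8: → [5,14); WM=7
i=9 t=9 v=4: → [5,14); WM=7
i=10 t=14 v=2: → [14,18); WM=7
i=11 t=16 v=9: → [14,20); WM=13
i=12 t=11 v=4: → [5,20); WM=13
i=13 t=1 v=8: DROP (t<13-3); WM=13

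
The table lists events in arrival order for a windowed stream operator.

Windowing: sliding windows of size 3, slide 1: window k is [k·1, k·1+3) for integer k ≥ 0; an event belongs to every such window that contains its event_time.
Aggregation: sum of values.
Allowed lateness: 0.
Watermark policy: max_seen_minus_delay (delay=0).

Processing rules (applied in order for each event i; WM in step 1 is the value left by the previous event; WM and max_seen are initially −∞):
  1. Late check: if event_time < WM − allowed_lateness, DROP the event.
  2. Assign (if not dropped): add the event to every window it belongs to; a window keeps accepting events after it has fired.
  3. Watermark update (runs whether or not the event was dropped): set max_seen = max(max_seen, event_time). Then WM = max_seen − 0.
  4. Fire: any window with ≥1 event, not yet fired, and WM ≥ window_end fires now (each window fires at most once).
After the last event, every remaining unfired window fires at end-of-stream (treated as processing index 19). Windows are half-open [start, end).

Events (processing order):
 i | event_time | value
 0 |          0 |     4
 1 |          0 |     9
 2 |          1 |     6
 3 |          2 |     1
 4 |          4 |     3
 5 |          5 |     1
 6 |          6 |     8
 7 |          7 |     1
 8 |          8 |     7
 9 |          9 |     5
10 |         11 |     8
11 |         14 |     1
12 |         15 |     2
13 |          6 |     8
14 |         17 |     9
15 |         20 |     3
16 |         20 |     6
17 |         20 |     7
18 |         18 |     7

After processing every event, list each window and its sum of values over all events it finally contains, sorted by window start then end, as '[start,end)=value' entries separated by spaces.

[0,3)=20 [1,4)=7 [2,5)=4 [3,6)=4 [4,7)=12 [5,8)=10 [6,9)=16 [7,10)=13 [8,11)=12 [9,12)=13 [10,13)=8 [11,14)=8 [12,15)=1 [13,16)=3 [14,17)=3 [15,18)=11 [16,19)=9 [17,20)=9 [18,21)=16 [19,22)=16 [20,23)=16

i=0 t=0 v=4: → [0,3); WM=0
i=1 t=0 v=9: → [0,3); WM=0
i=2 t=1 v=6: → [1,4),[0,3); WM=1
i=3 t=2 v=1: → [2,5),[1,4),[0,3); WM=2
i=4 t=4 v=3: → [4,7),[3,6),[2,5); WM=4; [0,3) fires=20 [1,4) fires=7
i=5 t=5 v=1: → [5,8),[4,7),[3,6); WM=5; [2,5) fires=4
i=6 t=6 v=8: → [6,9),[5,8),[4,7); WM=6; [3,6) fires=4
i=7 t=7 v=1: → [7,10),[6,9),[5,8); WM=7; [4,7) fires=12
i=8 t=8 v=7: → [8,11),[7,10),[6,9); WM=8; [5,8) fires=10
i=9 t=9 v=5: → [9,12),[8,11),[7,10); WM=9; [6,9) fires=16
i=10 t=11 v=8: → [11,14),[10,13),[9,12); WM=11; [7,10) fires=13 [8,11) fires=12
i=11 t=14 v=1: → [14,17),[13,16),[12,15); WM=14; [9,12) fires=13 [10,13) fires=8 [11,14) fires=8
i=12 t=15 v=2: → [15,18),[14,17),[13,16); WM=15; [12,15) fires=1
i=13 t=6 v=8: DROP (t<15-0); WM=15
i=14 t=17 v=9: → [17,20),[16,19),[15,18); WM=17; [13,16) fires=3 [14,17) fires=3
i=15 t=20 v=3: → [20,23),[19,22),[18,21); WM=20; [15,18) fires=11 [16,19) fires=9 [17,20) fires=9
i=16 t=20 v=6: → [20,23),[19,22),[18,21); WM=20
i=17 t=20 v=7: → [20,23),[19,22),[18,21); WM=20
i=18 t=18 v=7: DROP (t<20-0); WM=20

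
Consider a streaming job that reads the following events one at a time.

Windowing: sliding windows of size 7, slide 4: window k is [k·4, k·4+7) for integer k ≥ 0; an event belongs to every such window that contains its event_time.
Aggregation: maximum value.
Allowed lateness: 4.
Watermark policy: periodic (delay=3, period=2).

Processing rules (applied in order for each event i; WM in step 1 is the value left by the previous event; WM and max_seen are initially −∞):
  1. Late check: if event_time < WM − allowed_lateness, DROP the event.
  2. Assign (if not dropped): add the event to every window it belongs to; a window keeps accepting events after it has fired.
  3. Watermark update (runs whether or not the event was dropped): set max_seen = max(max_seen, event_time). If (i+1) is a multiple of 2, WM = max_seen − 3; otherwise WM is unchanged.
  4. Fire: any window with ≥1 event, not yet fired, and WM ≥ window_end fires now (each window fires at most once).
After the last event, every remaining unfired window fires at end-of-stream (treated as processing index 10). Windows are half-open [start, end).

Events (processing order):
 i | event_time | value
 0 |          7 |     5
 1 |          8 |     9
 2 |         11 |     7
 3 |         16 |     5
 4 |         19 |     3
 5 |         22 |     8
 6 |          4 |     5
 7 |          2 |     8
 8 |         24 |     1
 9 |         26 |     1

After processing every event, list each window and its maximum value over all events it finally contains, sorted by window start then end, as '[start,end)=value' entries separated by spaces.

i=0 t=7 v=5: → [4,11); WM=−∞
i=1 t=8 v=9: → [8,15),[4,11); WM=5
i=2 t=11 v=7: → [8,15); WM=5
i=3 t=16 v=5: → [16,23),[12,19); WM=13; [4,11) fires=9
i=4 t=19 v=3: → [16,23); WM=13
i=5 t=22 v=8: → [20,27),[16,23); WM=19; [8,15) fires=9 [12,19) fires=5
i=6 t=4 v=5: DROP (t<19-4); WM=19
i=7 t=2 v=8: DROP (t<19-4); WM=19
i=8 t=24 v=1: → [24,31),[20,27); WM=19
i=9 t=26 v=1: → [24,31),[20,27); WM=23; [16,23) fires=8

[4,11)=9 [8,15)=9 [12,19)=5 [16,23)=8 [20,27)=8 [24,31)=1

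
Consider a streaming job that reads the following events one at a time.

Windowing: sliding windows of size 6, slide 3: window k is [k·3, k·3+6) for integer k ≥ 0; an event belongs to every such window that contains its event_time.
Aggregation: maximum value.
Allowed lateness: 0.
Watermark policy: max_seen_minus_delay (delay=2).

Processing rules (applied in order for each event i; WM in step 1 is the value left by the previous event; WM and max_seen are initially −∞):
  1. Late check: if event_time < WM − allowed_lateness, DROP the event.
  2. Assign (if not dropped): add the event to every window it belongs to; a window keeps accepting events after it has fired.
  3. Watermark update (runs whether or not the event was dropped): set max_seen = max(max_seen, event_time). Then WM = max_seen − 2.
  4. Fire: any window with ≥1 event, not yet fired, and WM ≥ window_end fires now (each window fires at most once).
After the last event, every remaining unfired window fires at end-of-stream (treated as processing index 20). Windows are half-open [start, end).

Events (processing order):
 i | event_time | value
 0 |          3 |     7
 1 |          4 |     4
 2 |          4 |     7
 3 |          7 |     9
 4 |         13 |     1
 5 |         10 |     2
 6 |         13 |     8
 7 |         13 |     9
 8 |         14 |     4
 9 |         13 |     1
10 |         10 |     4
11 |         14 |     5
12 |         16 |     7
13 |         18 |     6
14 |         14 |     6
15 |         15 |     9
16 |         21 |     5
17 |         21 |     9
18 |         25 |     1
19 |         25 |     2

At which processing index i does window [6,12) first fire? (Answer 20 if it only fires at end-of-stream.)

i=0 t=3 v=7: → [3,9),[0,6); WM=1
i=1 t=4 v=4: → [3,9),[0,6); WM=2
i=2 t=4 v=7: → [3,9),[0,6); WM=2
i=3 t=7 v=9: → [6,12),[3,9); WM=5
i=4 t=13 v=1: → [12,18),[9,15); WM=11; [0,6) fires=7 [3,9) fires=9
i=5 t=10 v=2: DROP (t<11-0); WM=11
i=6 t=13 v=8: → [12,18),[9,15); WM=11
i=7 t=13 v=9: → [12,18),[9,15); WM=11
i=8 t=14 v=4: → [12,18),[9,15); WM=12; [6,12) fires=9
i=9 t=13 v=1: → [12,18),[9,15); WM=12
i=10 t=10 v=4: DROP (t<12-0); WM=12
i=11 t=14 v=5: → [12,18),[9,15); WM=12
i=12 t=16 v=7: → [15,21),[12,18); WM=14
i=13 t=18 v=6: → [18,24),[15,21); WM=16; [9,15) fires=9
i=14 t=14 v=6: DROP (t<16-0); WM=16
i=15 t=15 v=9: DROP (t<16-0); WM=16
i=16 t=21 v=5: → [21,27),[18,24); WM=19; [12,18) fires=9
i=17 t=21 v=9: → [21,27),[18,24); WM=19
i=18 t=25 v=1: → [24,30),[21,27); WM=23; [15,21) fires=7
i=19 t=25 v=2: → [24,30),[21,27); WM=23

8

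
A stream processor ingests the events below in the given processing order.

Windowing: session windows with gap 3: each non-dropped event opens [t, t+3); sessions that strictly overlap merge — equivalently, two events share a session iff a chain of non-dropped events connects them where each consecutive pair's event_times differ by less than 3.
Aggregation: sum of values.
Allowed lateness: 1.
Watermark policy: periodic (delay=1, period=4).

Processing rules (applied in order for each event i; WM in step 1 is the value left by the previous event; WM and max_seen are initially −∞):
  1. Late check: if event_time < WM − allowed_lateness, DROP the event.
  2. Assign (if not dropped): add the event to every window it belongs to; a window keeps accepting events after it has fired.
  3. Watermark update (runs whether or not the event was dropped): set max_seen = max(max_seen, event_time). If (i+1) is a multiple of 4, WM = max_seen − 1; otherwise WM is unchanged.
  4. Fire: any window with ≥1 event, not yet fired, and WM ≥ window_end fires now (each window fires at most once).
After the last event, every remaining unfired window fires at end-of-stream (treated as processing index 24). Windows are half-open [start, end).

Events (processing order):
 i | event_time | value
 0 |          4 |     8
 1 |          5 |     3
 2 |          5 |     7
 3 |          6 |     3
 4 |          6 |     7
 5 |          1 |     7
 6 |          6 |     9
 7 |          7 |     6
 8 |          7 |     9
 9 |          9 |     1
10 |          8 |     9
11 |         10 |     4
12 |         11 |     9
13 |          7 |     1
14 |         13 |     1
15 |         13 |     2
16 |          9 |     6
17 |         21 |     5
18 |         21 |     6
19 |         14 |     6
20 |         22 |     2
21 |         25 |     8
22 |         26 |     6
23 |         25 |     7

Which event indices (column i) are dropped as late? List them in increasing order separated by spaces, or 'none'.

5 13 16

i=0 t=4 v=8: → [4,7); WM=−∞
i=1 t=5 v=3: → [4,8); WM=−∞
i=2 t=5 v=7: → [4,8); WM=−∞
i=3 t=6 v=3: → [4,9); WM=5
i=4 t=6 v=7: → [4,9); WM=5
i=5 t=1 v=7: DROP (t<5-1); WM=5
i=6 t=6 v=9: → [4,9); WM=5
i=7 t=7 v=6: → [4,10); WM=6
i=8 t=7 v=9: → [4,10); WM=6
i=9 t=9 v=1: → [4,12); WM=6
i=10 t=8 v=9: → [4,12); WM=6
i=11 t=10 v=4: → [4,13); WM=9
i=12 t=11 v=9: → [4,14); WM=9
i=13 t=7 v=1: DROP (t<9-1); WM=9
i=14 t=13 v=1: → [4,16); WM=9
i=15 t=13 v=2: → [4,16); WM=12
i=16 t=9 v=6: DROP (t<12-1); WM=12
i=17 t=21 v=5: → [21,24); WM=12
i=18 t=21 v=6: → [21,24); WM=12
i=19 t=14 v=6: → [4,17); WM=20
i=20 t=22 v=2: → [21,25); WM=20
i=21 t=25 v=8: → [25,28); WM=20
i=22 t=26 v=6: → [25,29); WM=20
i=23 t=25 v=7: → [25,29); WM=25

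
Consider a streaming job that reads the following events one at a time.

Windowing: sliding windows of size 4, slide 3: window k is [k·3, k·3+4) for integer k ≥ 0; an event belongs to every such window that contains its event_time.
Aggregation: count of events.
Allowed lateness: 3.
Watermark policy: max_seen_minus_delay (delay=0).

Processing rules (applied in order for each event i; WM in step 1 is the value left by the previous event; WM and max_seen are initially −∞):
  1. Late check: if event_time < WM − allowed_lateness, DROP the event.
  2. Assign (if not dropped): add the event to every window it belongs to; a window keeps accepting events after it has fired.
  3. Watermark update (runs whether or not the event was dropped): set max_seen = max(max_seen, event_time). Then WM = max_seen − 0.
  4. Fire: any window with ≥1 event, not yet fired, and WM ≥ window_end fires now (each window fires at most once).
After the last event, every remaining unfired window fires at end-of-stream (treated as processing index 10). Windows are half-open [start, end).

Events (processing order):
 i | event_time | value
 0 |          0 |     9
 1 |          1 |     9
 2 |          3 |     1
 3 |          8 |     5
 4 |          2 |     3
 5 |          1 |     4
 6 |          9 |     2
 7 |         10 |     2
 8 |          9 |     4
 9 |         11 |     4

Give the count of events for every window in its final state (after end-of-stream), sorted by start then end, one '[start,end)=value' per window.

[0,4)=3 [3,7)=1 [6,10)=3 [9,13)=4

i=0 t=0 v=9: → [0,4); WM=0
i=1 t=1 v=9: → [0,4); WM=1
i=2 t=3 v=1: → [3,7),[0,4); WM=3
i=3 t=8 v=5: → [6,10); WM=8; [0,4) fires=3 [3,7) fires=1
i=4 t=2 v=3: DROP (t<8-3); WM=8
i=5 t=1 v=4: DROP (t<8-3); WM=8
i=6 t=9 v=2: → [9,13),[6,10); WM=9
i=7 t=10 v=2: → [9,13); WM=10; [6,10) fires=2
i=8 t=9 v=4: → [9,13),[6,10); WM=10
i=9 t=11 v=4: → [9,13); WM=11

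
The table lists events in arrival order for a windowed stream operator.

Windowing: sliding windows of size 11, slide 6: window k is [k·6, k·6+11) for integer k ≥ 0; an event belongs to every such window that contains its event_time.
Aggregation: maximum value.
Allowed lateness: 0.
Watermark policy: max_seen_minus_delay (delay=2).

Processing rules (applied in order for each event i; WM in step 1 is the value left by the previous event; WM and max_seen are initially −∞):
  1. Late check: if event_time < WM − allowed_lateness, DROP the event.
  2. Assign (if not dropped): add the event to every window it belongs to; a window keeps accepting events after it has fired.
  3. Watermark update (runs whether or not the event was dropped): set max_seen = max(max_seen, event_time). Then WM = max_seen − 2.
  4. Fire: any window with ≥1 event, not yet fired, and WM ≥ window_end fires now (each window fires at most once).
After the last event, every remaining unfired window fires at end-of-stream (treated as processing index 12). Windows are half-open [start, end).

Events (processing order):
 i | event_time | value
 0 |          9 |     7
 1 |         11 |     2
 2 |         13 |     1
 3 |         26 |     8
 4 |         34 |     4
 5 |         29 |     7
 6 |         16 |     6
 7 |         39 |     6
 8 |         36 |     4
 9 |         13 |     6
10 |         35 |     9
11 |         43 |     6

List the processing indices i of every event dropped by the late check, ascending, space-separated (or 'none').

5 6 8 9 10

i=0 t=9 v=7: → [6,17),[0,11); WM=7
i=1 t=11 v=2: → [6,17); WM=9
i=2 t=13 v=1: → [12,23),[6,17); WM=11; [0,11) fires=7
i=3 t=26 v=8: → [24,35),[18,29); WM=24; [6,17) fires=7 [12,23) fires=1
i=4 t=34 v=4: → [30,41),[24,35); WM=32; [18,29) fires=8
i=5 t=29 v=7: DROP (t<32-0); WM=32
i=6 t=16 v=6: DROP (t<32-0); WM=32
i=7 t=39 v=6: → [36,47),[30,41); WM=37; [24,35) fires=8
i=8 t=36 v=4: DROP (t<37-0); WM=37
i=9 t=13 v=6: DROP (t<37-0); WM=37
i=10 t=35 v=9: DROP (t<37-0); WM=37
i=11 t=43 v=6: → [42,53),[36,47); WM=41; [30,41) fires=6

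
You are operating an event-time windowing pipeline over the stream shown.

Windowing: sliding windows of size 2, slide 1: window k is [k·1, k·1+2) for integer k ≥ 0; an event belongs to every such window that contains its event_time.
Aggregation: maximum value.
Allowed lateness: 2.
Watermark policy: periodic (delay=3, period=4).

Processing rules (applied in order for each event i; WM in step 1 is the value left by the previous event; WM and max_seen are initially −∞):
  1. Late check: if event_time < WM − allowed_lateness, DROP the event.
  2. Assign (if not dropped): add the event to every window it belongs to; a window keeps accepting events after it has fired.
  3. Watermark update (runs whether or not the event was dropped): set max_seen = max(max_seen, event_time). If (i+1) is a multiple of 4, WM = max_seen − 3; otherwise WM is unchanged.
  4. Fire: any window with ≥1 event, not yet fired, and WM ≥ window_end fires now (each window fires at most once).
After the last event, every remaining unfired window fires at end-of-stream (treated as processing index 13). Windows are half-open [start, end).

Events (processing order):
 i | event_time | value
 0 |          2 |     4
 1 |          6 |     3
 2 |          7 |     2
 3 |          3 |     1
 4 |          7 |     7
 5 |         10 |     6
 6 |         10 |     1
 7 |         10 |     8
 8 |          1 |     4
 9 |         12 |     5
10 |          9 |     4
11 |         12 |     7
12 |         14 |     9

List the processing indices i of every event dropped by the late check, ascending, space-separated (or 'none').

8

i=0 t=2 v=4: → [2,4),[1,3); WM=−∞
i=1 t=6 v=3: → [6,8),[5,7); WM=−∞
i=2 t=7 v=2: → [7,9),[6,8); WM=−∞
i=3 t=3 v=1: → [3,5),[2,4); WM=4; [1,3) fires=4 [2,4) fires=4
i=4 t=7 v=7: → [7,9),[6,8); WM=4
i=5 t=10 v=6: → [10,12),[9,11); WM=4
i=6 t=10 v=1: → [10,12),[9,11); WM=4
i=7 t=10 v=8: → [10,12),[9,11); WM=7; [3,5) fires=1 [5,7) fires=3
i=8 t=1 v=4: DROP (t<7-2); WM=7
i=9 t=12 v=5: → [12,14),[11,13); WM=7
i=10 t=9 v=4: → [9,11),[8,10); WM=7
i=11 t=12 v=7: → [12,14),[11,13); WM=9; [6,8) fires=7 [7,9) fires=7
i=12 t=14 v=9: → [14,16),[13,15); WM=9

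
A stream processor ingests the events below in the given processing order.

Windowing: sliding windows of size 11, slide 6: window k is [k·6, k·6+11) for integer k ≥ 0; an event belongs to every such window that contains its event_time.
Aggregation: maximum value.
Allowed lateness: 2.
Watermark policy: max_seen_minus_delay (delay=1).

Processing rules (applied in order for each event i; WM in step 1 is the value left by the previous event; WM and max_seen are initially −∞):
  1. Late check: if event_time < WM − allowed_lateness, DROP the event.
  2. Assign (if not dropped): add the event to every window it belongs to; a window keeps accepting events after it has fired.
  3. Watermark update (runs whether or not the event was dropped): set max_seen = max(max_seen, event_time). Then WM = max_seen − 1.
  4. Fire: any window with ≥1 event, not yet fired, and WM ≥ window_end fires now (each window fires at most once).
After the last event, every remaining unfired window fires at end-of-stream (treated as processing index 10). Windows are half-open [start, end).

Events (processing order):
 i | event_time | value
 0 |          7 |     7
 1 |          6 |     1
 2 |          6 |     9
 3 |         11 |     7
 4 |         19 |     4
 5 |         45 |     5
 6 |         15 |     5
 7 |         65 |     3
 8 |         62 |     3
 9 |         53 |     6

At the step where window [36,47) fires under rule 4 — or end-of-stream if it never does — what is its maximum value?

i=0 t=7 v=7: → [6,17),[0,11); WM=6
i=1 t=6 v=1: → [6,17),[0,11); WM=6
i=2 t=6 v=9: → [6,17),[0,11); WM=6
i=3 t=11 v=7: → [6,17); WM=10
i=4 t=19 v=4: → [18,29),[12,23); WM=18; [0,11) fires=9 [6,17) fires=9
i=5 t=45 v=5: → [42,53),[36,47); WM=44; [12,23) fires=4 [18,29) fires=4
i=6 t=15 v=5: DROP (t<44-2); WM=44
i=7 t=65 v=3: → [60,71); WM=64; [36,47) fires=5 [42,53) fires=5
i=8 t=62 v=3: → [60,71),[54,65); WM=64
i=9 t=53 v=6: DROP (t<64-2); WM=64

5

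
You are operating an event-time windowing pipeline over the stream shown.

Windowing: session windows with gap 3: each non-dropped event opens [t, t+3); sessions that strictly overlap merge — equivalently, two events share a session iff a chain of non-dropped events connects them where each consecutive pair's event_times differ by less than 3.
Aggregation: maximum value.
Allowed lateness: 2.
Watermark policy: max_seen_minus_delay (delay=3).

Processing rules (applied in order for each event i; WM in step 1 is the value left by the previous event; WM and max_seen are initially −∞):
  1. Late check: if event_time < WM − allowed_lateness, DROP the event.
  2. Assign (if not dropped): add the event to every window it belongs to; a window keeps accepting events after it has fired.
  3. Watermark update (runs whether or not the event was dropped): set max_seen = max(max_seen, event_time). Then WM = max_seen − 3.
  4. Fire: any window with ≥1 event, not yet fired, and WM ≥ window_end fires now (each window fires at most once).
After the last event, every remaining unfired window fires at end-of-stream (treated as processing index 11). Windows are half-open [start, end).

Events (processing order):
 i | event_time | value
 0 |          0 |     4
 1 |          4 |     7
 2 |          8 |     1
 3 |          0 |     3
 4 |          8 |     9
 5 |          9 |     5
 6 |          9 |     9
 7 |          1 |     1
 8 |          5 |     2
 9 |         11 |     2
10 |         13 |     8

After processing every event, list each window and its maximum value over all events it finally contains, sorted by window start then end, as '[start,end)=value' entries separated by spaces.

[0,3)=4 [4,8)=7 [8,16)=9

i=0 t=0 v=4: → [0,3); WM=-3
i=1 t=4 v=7: → [4,7); WM=1
i=2 t=8 v=1: → [8,11); WM=5
i=3 t=0 v=3: DROP (t<5-2); WM=5
i=4 t=8 v=9: → [8,11); WM=5
i=5 t=9 v=5: → [8,12); WM=6
i=6 t=9 v=9: → [8,12); WM=6
i=7 t=1 v=1: DROP (t<6-2); WM=6
i=8 t=5 v=2: → [4,8); WM=6
i=9 t=11 v=2: → [8,14); WM=8
i=10 t=13 v=8: → [8,16); WM=10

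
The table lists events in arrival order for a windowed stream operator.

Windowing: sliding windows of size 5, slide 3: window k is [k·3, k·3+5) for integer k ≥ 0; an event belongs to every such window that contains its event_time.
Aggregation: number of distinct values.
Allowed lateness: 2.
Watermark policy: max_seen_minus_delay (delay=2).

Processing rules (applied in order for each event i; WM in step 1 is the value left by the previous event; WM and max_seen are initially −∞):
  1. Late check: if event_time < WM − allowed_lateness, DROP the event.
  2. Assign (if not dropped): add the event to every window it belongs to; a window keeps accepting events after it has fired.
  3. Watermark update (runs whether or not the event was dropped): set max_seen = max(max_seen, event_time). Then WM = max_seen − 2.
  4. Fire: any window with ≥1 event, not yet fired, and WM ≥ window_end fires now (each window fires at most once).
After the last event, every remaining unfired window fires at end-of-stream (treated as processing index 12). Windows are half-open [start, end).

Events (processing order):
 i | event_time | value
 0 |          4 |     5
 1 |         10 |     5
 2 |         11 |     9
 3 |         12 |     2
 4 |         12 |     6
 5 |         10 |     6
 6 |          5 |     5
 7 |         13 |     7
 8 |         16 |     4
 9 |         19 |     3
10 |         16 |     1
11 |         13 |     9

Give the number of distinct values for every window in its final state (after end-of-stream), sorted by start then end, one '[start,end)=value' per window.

i=0 t=4 v=5: → [3,8),[0,5); WM=2
i=1 t=10 v=5: → [9,14),[6,11); WM=8; [0,5) fires=1 [3,8) fires=1
i=2 t=11 v=9: → [9,14); WM=9
i=3 t=12 v=2: → [12,17),[9,14); WM=10
i=4 t=12 v=6: → [12,17),[9,14); WM=10
i=5 t=10 v=6: → [9,14),[6,11); WM=10
i=6 t=5 v=5: DROP (t<10-2); WM=10
i=7 t=13 v=7: → [12,17),[9,14); WM=11; [6,11) fires=2
i=8 t=16 v=4: → [15,20),[12,17); WM=14; [9,14) fires=5
i=9 t=19 v=3: → [18,23),[15,20); WM=17; [12,17) fires=4
i=10 t=16 v=1: → [15,20),[12,17); WM=17
i=11 t=13 v=9: DROP (t<17-2); WM=17

[0,5)=1 [3,8)=1 [6,11)=2 [9,14)=5 [12,17)=5 [15,20)=3 [18,23)=1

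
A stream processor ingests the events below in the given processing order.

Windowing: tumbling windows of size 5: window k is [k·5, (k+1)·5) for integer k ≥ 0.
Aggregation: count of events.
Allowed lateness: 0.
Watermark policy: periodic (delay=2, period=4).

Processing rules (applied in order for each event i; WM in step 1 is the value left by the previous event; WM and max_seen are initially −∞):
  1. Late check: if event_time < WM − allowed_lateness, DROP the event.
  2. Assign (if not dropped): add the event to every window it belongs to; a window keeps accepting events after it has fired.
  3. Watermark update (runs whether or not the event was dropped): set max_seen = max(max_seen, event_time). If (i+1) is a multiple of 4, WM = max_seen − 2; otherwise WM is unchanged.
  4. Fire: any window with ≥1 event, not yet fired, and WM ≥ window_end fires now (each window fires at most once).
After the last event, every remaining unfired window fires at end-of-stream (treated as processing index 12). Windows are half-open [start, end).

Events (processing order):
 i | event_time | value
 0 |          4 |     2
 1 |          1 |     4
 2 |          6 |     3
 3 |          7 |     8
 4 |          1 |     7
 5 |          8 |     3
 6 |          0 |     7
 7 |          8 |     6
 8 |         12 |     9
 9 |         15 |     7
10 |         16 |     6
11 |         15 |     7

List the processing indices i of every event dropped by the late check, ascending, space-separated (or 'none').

i=0 t=4 v=2: → [0,5); WM=−∞
i=1 t=1 v=4: → [0,5); WM=−∞
i=2 t=6 v=3: → [5,10); WM=−∞
i=3 t=7 v=8: → [5,10); WM=5; [0,5) fires=2
i=4 t=1 v=7: DROP (t<5-0); WM=5
i=5 t=8 v=3: → [5,10); WM=5
i=6 t=0 v=7: DROP (t<5-0); WM=5
i=7 t=8 v=6: → [5,10); WM=6
i=8 t=12 v=9: → [10,15); WM=6
i=9 t=15 v=7: → [15,20); WM=6
i=10 t=16 v=6: → [15,20); WM=6
i=11 t=15 v=7: → [15,20); WM=14; [5,10) fires=4

4 6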